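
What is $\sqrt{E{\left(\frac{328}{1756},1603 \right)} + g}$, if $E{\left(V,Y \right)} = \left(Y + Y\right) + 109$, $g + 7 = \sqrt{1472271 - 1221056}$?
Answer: $\sqrt{3308 + \sqrt{251215}} \approx 61.719$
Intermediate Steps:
$g = -7 + \sqrt{251215}$ ($g = -7 + \sqrt{1472271 - 1221056} = -7 + \sqrt{251215} \approx 494.21$)
$E{\left(V,Y \right)} = 109 + 2 Y$ ($E{\left(V,Y \right)} = 2 Y + 109 = 109 + 2 Y$)
$\sqrt{E{\left(\frac{328}{1756},1603 \right)} + g} = \sqrt{\left(109 + 2 \cdot 1603\right) - \left(7 - \sqrt{251215}\right)} = \sqrt{\left(109 + 3206\right) - \left(7 - \sqrt{251215}\right)} = \sqrt{3315 - \left(7 - \sqrt{251215}\right)} = \sqrt{3308 + \sqrt{251215}}$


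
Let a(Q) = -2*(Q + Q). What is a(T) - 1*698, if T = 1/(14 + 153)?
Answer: -116570/167 ≈ -698.02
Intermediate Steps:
T = 1/167 ≈ 0.0059880
a(Q) = -4*Q
a(T) - 1*698 = -4*1/167 - 1*698 = -4/167 - 698 = -116570/167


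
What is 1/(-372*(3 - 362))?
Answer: 1/133548 ≈ 7.4879e-6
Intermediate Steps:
1/(-372*(3 - 362)) = 1/(-372*(-359)) = 1/133548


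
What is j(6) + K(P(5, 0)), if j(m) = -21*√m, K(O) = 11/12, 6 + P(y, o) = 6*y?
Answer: 11/12 - 21*√6 ≈ -50.523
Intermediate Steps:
P(y, o) = -6 + 6*y
K(O) = 11/12 (K(O) = 11*(1/12) = 11/12)
j(6) + K(P(5, 0)) = -21*√6 + 11/12 = 11/12 - 21*√6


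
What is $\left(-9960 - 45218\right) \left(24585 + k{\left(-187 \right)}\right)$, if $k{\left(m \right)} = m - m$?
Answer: $-1356551130$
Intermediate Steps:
$k{\left(m \right)} = 0$
$\left(-9960 - 45218\right) \left(24585 + k{\left(-187 \right)}\right) = \left(-9960 - 45218\right) \left(24585 + 0\right) = \left(-55178\right) 24585 = -1356551130$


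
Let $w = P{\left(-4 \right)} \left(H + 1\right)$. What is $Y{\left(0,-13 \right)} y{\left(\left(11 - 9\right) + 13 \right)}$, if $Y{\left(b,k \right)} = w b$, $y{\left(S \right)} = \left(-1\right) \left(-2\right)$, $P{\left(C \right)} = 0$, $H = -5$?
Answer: $0$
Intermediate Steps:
$w = 0$ ($w = 0 \left(-5 + 1\right) = 0 \left(-4\right) = 0$)
$y{\left(S \right)} = 2$
$Y{\left(b,k \right)} = 0$ ($Y{\left(b,k \right)} = 0 b = 0$)
$Y{\left(0,-13 \right)} y{\left(\left(11 - 9\right) + 13 \right)} = 0 \cdot 2 = 0$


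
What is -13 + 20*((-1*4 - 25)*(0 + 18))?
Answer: -10453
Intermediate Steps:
-13 + 20*((-1*4 - 25)*(0 + 18)) = -13 + 20*((-4 - 25)*18) = -13 + 20*(-29*18) = -13 + 20*(-522) = -13 - 10440 = -10453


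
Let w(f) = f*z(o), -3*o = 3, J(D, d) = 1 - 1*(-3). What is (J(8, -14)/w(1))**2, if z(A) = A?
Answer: 16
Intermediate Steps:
J(D, d) = 4 (J(D, d) = 1 + 3 = 4)
o = -1 (o = -1/3*3 = -1)
w(f) = -f (w(f) = f*(-1) = -f)
(J(8, -14)/w(1))**2 = (4/((-1*1)))**2 = (4/(-1))**2 = (4*(-1))**2 = (-4)**2 = 16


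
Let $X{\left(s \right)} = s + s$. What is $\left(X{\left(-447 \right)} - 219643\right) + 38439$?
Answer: $-182098$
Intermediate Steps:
$X{\left(s \right)} = 2 s$
$\left(X{\left(-447 \right)} - 219643\right) + 38439 = \left(2 \left(-447\right) - 219643\right) + 38439 = \left(-894 - 219643\right) + 38439 = -220537 + 38439 = -182098$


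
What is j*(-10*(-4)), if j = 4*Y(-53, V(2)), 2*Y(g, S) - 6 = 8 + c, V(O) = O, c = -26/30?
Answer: 3152/3 ≈ 1050.7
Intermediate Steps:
c = -13/15 (c = -26*1/30 = -13/15 ≈ -0.86667)
Y(g, S) = 197/30 (Y(g, S) = 3 + (8 - 13/15)/2 = 3 + (½)*(107/15) = 3 + 107/30 = 197/30)
j = 394/15 (j = 4*(197/30) = 394/15 ≈ 26.267)
j*(-10*(-4)) = 394*(-10*(-4))/15 = (394/15)*40 = 3152/3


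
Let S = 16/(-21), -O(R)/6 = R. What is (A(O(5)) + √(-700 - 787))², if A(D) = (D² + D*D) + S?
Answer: 1426974889/441 + 75568*I*√1487/21 ≈ 3.2358e+6 + 1.3876e+5*I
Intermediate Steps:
O(R) = -6*R
S = -16/21 (S = 16*(-1/21) = -16/21 ≈ -0.76190)
A(D) = -16/21 + 2*D² (A(D) = (D² + D*D) - 16/21 = (D² + D²) - 16/21 = 2*D² - 16/21 = -16/21 + 2*D²)
(A(O(5)) + √(-700 - 787))² = ((-16/21 + 2*(-6*5)²) + √(-700 - 787))² = ((-16/21 + 2*(-30)²) + √(-1487))² = ((-16/21 + 2*900) + I*√1487)² = ((-16/21 + 1800) + I*√1487)² = (37784/21 + I*√1487)²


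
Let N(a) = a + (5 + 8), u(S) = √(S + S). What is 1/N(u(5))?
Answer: 13/159 - √10/159 ≈ 0.061872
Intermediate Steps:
u(S) = √2*√S (u(S) = √(2*S) = √2*√S)
N(a) = 13 + a (N(a) = a + 13 = 13 + a)
1/N(u(5)) = 1/(13 + √2*√5) = 1/(13 + √10)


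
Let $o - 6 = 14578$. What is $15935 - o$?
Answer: $1351$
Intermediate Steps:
$o = 14584$ ($o = 6 + 14578 = 14584$)
$15935 - o = 15935 - 14584 = 1351$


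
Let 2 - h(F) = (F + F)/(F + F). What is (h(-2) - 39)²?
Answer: 1444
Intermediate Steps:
h(F) = 1 (h(F) = 2 - (F + F)/(F + F) = 2 - 2*F/(2*F) = 2 - 2*F*1/(2*F) = 2 - 1*1 = 2 - 1 = 1)
(h(-2) - 39)² = (1 - 39)² = (-38)² = 1444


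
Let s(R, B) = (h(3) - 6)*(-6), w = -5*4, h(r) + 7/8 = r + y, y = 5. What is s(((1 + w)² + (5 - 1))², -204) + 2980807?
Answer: 11923201/4 ≈ 2.9808e+6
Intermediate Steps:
h(r) = 33/8 + r (h(r) = -7/8 + (r + 5) = -7/8 + (5 + r) = 33/8 + r)
w = -20
s(R, B) = -27/4 (s(R, B) = ((33/8 + 3) - 6)*(-6) = (57/8 - 6)*(-6) = (9/8)*(-6) = -27/4)
s(((1 + w)² + (5 - 1))², -204) + 2980807 = -27/4 + 2980807 = 11923201/4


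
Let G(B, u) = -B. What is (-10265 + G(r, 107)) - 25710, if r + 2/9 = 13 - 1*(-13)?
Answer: -324007/9 ≈ -36001.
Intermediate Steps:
r = 232/9 (r = -2/9 + (13 - 1*(-13)) = -2/9 + (13 + 13) = -2/9 + 26 = 232/9 ≈ 25.778)
(-10265 + G(r, 107)) - 25710 = (-10265 - 1*232/9) - 25710 = (-10265 - 232/9) - 25710 = -92617/9 - 25710 = -324007/9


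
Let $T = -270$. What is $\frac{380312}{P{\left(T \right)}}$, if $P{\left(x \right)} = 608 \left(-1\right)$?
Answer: $- \frac{47539}{76} \approx -625.51$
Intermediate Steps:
$P{\left(x \right)} = -608$
$\frac{380312}{P{\left(T \right)}} = \frac{380312}{-608} = 380312 \left(- \frac{1}{608}\right) = - \frac{47539}{76}$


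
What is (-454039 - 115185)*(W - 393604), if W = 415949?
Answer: -12719310280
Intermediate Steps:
(-454039 - 115185)*(W - 393604) = (-454039 - 115185)*(415949 - 393604) = -569224*22345 = -12719310280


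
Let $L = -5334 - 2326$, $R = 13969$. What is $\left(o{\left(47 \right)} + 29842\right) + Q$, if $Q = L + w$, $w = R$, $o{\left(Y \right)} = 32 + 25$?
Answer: $36208$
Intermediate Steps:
$o{\left(Y \right)} = 57$
$w = 13969$
$L = -7660$ ($L = -5334 - 2326 = -7660$)
$Q = 6309$ ($Q = -7660 + 13969 = 6309$)
$\left(o{\left(47 \right)} + 29842\right) + Q = \left(57 + 29842\right) + 6309 = 29899 + 6309 = 36208$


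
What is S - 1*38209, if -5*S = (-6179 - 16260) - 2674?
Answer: -165932/5 ≈ -33186.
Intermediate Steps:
S = 25113/5 (S = -((-6179 - 16260) - 2674)/5 = -(-22439 - 2674)/5 = -1/5*(-25113) = 25113/5 ≈ 5022.6)
S - 1*38209 = 25113/5 - 1*38209 = 25113/5 - 38209 = -165932/5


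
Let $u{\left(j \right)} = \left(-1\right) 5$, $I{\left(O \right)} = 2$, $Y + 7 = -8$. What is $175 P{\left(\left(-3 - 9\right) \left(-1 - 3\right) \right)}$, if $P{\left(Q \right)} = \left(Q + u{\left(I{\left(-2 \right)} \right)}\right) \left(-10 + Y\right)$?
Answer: $-188125$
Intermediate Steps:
$Y = -15$ ($Y = -7 - 8 = -15$)
$u{\left(j \right)} = -5$
$P{\left(Q \right)} = 125 - 25 Q$ ($P{\left(Q \right)} = \left(Q - 5\right) \left(-10 - 15\right) = \left(-5 + Q\right) \left(-25\right) = 125 - 25 Q$)
$175 P{\left(\left(-3 - 9\right) \left(-1 - 3\right) \right)} = 175 \left(125 - 25 \left(-3 - 9\right) \left(-1 - 3\right)\right) = 175 \left(125 - 25 \left(\left(-12\right) \left(-4\right)\right)\right) = 175 \left(125 - 1200\right) = 175 \left(-1075\right) = -188125$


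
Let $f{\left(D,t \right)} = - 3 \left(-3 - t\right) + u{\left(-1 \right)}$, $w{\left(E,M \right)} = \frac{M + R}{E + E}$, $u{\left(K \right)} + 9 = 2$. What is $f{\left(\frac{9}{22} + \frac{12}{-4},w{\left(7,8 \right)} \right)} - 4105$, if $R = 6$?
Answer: $-4100$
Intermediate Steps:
$u{\left(K \right)} = -7$ ($u{\left(K \right)} = -9 + 2 = -7$)
$w{\left(E,M \right)} = \frac{6 + M}{2 E}$ ($w{\left(E,M \right)} = \frac{M + 6}{E + E} = \frac{6 + M}{2 E}$)
$f{\left(D,t \right)} = 2 + 3 t$ ($f{\left(D,t \right)} = - 3 \left(-3 - t\right) - 7 = \left(9 + 3 t\right) - 7 = 2 + 3 t$)
$f{\left(\frac{9}{22} + \frac{12}{-4},w{\left(7,8 \right)} \right)} - 4105 = \left(2 + 3 \frac{6 + 8}{2 \cdot 7}\right) - 4105 = \left(2 + 3 \cdot \frac{1}{2} \cdot \frac{1}{7} \cdot 14\right) - 4105 = \left(2 + 3 \cdot 1\right) - 4105 = \left(2 + 3\right) - 4105 = 5 - 4105 = -4100$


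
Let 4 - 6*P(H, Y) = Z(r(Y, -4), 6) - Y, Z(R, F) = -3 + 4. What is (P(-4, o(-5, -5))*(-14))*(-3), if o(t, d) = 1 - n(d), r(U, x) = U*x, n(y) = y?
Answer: 63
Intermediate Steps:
o(t, d) = 1 - d
Z(R, F) = 1
P(H, Y) = 1/2 + Y/6 (P(H, Y) = 2/3 - (1 - Y)/6 = 2/3 + (-1/6 + Y/6) = 1/2 + Y/6)
(P(-4, o(-5, -5))*(-14))*(-3) = ((1/2 + (1 - 1*(-5))/6)*(-14))*(-3) = ((1/2 + (1 + 5)/6)*(-14))*(-3) = ((1/2 + (1/6)*6)*(-14))*(-3) = ((1/2 + 1)*(-14))*(-3) = ((3/2)*(-14))*(-3) = -21*(-3) = 63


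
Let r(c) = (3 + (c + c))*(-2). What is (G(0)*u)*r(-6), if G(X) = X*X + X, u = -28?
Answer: 0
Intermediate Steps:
r(c) = -6 - 4*c (r(c) = (3 + 2*c)*(-2) = -6 - 4*c)
G(X) = X + X² (G(X) = X² + X = X + X²)
(G(0)*u)*r(-6) = ((0*(1 + 0))*(-28))*(-6 - 4*(-6)) = ((0*1)*(-28))*(-6 + 24) = (0*(-28))*18 = 0*18 = 0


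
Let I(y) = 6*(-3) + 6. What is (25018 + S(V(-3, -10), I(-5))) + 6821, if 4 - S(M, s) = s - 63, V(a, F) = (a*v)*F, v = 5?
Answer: 31918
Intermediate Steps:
I(y) = -12 (I(y) = -18 + 6 = -12)
V(a, F) = 5*F*a (V(a, F) = (a*5)*F = (5*a)*F = 5*F*a)
S(M, s) = 67 - s (S(M, s) = 4 - (s - 63) = 4 - (-63 + s) = 4 + (63 - s) = 67 - s)
(25018 + S(V(-3, -10), I(-5))) + 6821 = (25018 + (67 - 1*(-12))) + 6821 = (25018 + (67 + 12)) + 6821 = (25018 + 79) + 6821 = 25097 + 6821 = 31918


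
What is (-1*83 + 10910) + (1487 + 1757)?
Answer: 14071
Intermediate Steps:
(-1*83 + 10910) + (1487 + 1757) = (-83 + 10910) + 3244 = 10827 + 3244 = 14071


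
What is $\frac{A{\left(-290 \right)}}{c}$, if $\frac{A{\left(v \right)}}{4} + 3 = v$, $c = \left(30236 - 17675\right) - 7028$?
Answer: $- \frac{1172}{5533} \approx -0.21182$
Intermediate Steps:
$c = 5533$ ($c = 12561 - 7028 = 5533$)
$A{\left(v \right)} = -12 + 4 v$
$\frac{A{\left(-290 \right)}}{c} = \frac{-12 + 4 \left(-290\right)}{5533} = \left(-12 - 1160\right) \frac{1}{5533} = \left(-1172\right) \frac{1}{5533} = - \frac{1172}{5533}$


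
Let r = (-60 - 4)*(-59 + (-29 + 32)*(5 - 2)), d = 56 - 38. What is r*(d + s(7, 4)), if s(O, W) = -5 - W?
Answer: 28800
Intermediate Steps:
d = 18
r = 3200 (r = -64*(-59 + 3*3) = -64*(-59 + 9) = -64*(-50) = 3200)
r*(d + s(7, 4)) = 3200*(18 + (-5 - 1*4)) = 3200*(18 + (-5 - 4)) = 3200*(18 - 9) = 3200*9 = 28800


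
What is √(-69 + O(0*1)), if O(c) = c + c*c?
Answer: I*√69 ≈ 8.3066*I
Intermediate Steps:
O(c) = c + c²
√(-69 + O(0*1)) = √(-69 + (0*1)*(1 + 0*1)) = √(-69 + 0*(1 + 0)) = √(-69 + 0*1) = √(-69 + 0) = √(-69) = I*√69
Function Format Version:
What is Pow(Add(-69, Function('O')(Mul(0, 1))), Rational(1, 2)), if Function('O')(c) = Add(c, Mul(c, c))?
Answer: Mul(I, Pow(69, Rational(1, 2))) ≈ Mul(8.3066, I)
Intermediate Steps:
Function('O')(c) = Add(c, Pow(c, 2))
Pow(Add(-69, Function('O')(Mul(0, 1))), Rational(1, 2)) = Pow(Add(-69, Mul(Mul(0, 1), Add(1, Mul(0, 1)))), Rational(1, 2)) = Pow(Add(-69, Mul(0, Add(1, 0))), Rational(1, 2)) = Pow(Add(-69, Mul(0, 1)), Rational(1, 2)) = Pow(Add(-69, 0), Rational(1, 2)) = Pow(-69, Rational(1, 2)) = Mul(I, Pow(69, Rational(1, 2)))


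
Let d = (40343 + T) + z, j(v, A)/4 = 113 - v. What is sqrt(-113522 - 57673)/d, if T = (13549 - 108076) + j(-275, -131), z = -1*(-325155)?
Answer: I*sqrt(171195)/272523 ≈ 0.0015182*I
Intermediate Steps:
j(v, A) = 452 - 4*v (j(v, A) = 4*(113 - v) = 452 - 4*v)
z = 325155
T = -92975 (T = (13549 - 108076) + (452 - 4*(-275)) = -94527 + (452 + 1100) = -94527 + 1552 = -92975)
d = 272523 (d = (40343 - 92975) + 325155 = -52632 + 325155 = 272523)
sqrt(-113522 - 57673)/d = sqrt(-113522 - 57673)/272523 = sqrt(-171195)*(1/272523) = (I*sqrt(171195))*(1/272523) = I*sqrt(171195)/272523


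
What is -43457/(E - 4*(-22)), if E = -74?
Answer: -43457/14 ≈ -3104.1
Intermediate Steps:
-43457/(E - 4*(-22)) = -43457/(-74 - 4*(-22)) = -43457/(-74 + 88) = -43457/14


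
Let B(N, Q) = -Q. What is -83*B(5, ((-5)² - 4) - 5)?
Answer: 1328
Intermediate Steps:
-83*B(5, ((-5)² - 4) - 5) = -(-83)*(((-5)² - 4) - 5) = -(-83)*((25 - 4) - 5) = -(-83)*(21 - 5) = -(-83)*16 = -83*(-16) = 1328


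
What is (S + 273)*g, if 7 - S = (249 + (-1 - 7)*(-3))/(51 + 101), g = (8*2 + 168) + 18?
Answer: 4270987/76 ≈ 56197.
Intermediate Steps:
g = 202 (g = (16 + 168) + 18 = 184 + 18 = 202)
S = 791/152 (S = 7 - (249 + (-1 - 7)*(-3))/(51 + 101) = 7 - (249 - 8*(-3))/152 = 7 - (249 + 24)/152 = 7 - 273/152 = 791/152 ≈ 5.2039)
(S + 273)*g = (791/152 + 273)*202 = (42287/152)*202 = 4270987/76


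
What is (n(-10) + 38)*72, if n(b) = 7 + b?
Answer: 2520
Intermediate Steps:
(n(-10) + 38)*72 = ((7 - 10) + 38)*72 = (-3 + 38)*72 = 35*72 = 2520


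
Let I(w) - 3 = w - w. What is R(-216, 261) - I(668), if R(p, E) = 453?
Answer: 450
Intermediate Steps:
I(w) = 3 (I(w) = 3 + (w - w) = 3 + 0 = 3)
R(-216, 261) - I(668) = 453 - 1*3 = 453 - 3 = 450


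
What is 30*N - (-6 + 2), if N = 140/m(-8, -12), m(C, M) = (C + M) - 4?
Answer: -171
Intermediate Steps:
m(C, M) = -4 + C + M
N = -35/6 (N = 140/(-4 - 8 - 12) = 140/(-24) = 140*(-1/24) = -35/6 ≈ -5.8333)
30*N - (-6 + 2) = 30*(-35/6) - (-6 + 2) = -175 - 1*(-4) = -175 + 4 = -171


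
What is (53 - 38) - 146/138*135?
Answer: -2940/23 ≈ -127.83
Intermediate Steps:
(53 - 38) - 146/138*135 = 15 - 146*1/138*135 = 15 - 73/69*135 = 15 - 3285/23 = -2940/23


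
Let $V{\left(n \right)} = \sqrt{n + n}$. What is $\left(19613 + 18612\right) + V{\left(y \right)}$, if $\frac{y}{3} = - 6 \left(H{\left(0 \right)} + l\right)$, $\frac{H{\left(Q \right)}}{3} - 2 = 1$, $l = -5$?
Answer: $38225 + 12 i \approx 38225.0 + 12.0 i$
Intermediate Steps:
$H{\left(Q \right)} = 9$ ($H{\left(Q \right)} = 6 + 3 \cdot 1 = 6 + 3 = 9$)
$y = -72$ ($y = 3 \left(- 6 \left(9 - 5\right)\right) = 3 \left(\left(-6\right) 4\right) = 3 \left(-24\right) = -72$)
$V{\left(n \right)} = \sqrt{2} \sqrt{n}$ ($V{\left(n \right)} = \sqrt{2 n} = \sqrt{2} \sqrt{n}$)
$\left(19613 + 18612\right) + V{\left(y \right)} = \left(19613 + 18612\right) + \sqrt{2} \sqrt{-72} = 38225 + \sqrt{2} \cdot 6 i \sqrt{2} = 38225 + 12 i$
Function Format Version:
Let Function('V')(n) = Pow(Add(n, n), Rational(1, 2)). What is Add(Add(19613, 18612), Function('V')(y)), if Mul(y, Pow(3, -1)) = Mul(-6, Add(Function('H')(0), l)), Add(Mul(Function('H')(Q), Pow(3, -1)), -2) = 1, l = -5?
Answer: Add(38225, Mul(12, I)) ≈ Add(38225., Mul(12.000, I))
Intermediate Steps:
Function('H')(Q) = 9 (Function('H')(Q) = Add(6, Mul(3, 1)) = Add(6, 3) = 9)
y = -72 (y = Mul(3, Mul(-6, Add(9, -5))) = Mul(3, Mul(-6, 4)) = Mul(3, -24) = -72)
Function('V')(n) = Mul(Pow(2, Rational(1, 2)), Pow(n, Rational(1, 2))) (Function('V')(n) = Pow(Mul(2, n), Rational(1, 2)) = Mul(Pow(2, Rational(1, 2)), Pow(n, Rational(1, 2))))
Add(Add(19613, 18612), Function('V')(y)) = Add(Add(19613, 18612), Mul(Pow(2, Rational(1, 2)), Pow(-72, Rational(1, 2)))) = Add(38225, Mul(Pow(2, Rational(1, 2)), Mul(6, I, Pow(2, Rational(1, 2))))) = Add(38225, Mul(12, I))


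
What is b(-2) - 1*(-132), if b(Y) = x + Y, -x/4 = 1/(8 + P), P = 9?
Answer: 2206/17 ≈ 129.76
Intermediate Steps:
x = -4/17 (x = -4/(8 + 9) = -4/17 ≈ -0.23529)
b(Y) = -4/17 + Y
b(-2) - 1*(-132) = (-4/17 - 2) - 1*(-132) = -38/17 + 132 = 2206/17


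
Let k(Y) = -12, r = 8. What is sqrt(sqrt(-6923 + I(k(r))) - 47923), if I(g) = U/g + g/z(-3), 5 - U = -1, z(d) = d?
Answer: sqrt(-191692 + 2*I*sqrt(27678))/2 ≈ 0.18999 + 218.91*I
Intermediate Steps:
U = 6 (U = 5 - 1*(-1) = 5 + 1 = 6)
I(g) = 6/g - g/3 (I(g) = 6/g + g/(-3) = 6/g + g*(-1/3) = 6/g - g/3)
sqrt(sqrt(-6923 + I(k(r))) - 47923) = sqrt(sqrt(-6923 + (6/(-12) - 1/3*(-12))) - 47923) = sqrt(sqrt(-6923 + (6*(-1/12) + 4)) - 47923) = sqrt(sqrt(-6923 + (-1/2 + 4)) - 47923) = sqrt(sqrt(-6923 + 7/2) - 47923) = sqrt(sqrt(-13839/2) - 47923) = sqrt(I*sqrt(27678)/2 - 47923) = sqrt(-47923 + I*sqrt(27678)/2)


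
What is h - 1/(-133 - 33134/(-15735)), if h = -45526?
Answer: -93766289911/2059621 ≈ -45526.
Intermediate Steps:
h - 1/(-133 - 33134/(-15735)) = -45526 - 1/(-133 - 33134/(-15735)) = -45526 - 1/(-133 - 33134*(-1/15735)) = -45526 - 1/(-133 + 33134/15735) = -45526 - 1/(-2059621/15735) = -45526 - 1*(-15735/2059621) = -45526 + 15735/2059621 = -93766289911/2059621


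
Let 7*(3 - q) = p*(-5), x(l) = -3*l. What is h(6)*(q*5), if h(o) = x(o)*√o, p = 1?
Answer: -2340*√6/7 ≈ -818.83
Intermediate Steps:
h(o) = -3*o^(3/2) (h(o) = (-3*o)*√o = -3*o^(3/2))
q = 26/7 (q = 3 - (-5)/7 = 3 - ⅐*(-5) = 3 + 5/7 = 26/7 ≈ 3.7143)
h(6)*(q*5) = (-18*√6)*((26/7)*5) = -18*√6*(130/7) = -2340*√6/7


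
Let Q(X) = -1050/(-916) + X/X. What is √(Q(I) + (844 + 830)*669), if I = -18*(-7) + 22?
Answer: √234916412398/458 ≈ 1058.3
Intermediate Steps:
I = 148 (I = 126 + 22 = 148)
Q(X) = 983/458 (Q(X) = -1050*(-1/916) + 1 = 525/458 + 1 = 983/458)
√(Q(I) + (844 + 830)*669) = √(983/458 + (844 + 830)*669) = √(983/458 + 1674*669) = √(983/458 + 1119906) = √(512917931/458) = √234916412398/458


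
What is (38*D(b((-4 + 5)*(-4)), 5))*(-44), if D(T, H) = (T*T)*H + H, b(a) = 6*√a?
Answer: 1195480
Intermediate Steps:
D(T, H) = H + H*T² (D(T, H) = T²*H + H = H*T² + H = H + H*T²)
(38*D(b((-4 + 5)*(-4)), 5))*(-44) = (38*(5*(1 + (6*√((-4 + 5)*(-4)))²)))*(-44) = (38*(5*(1 + (6*√(1*(-4)))²)))*(-44) = (38*(5*(1 + (6*√(-4))²)))*(-44) = (38*(5*(1 + (6*(2*I))²)))*(-44) = (38*(5*(1 + (12*I)²)))*(-44) = (38*(5*(1 - 144)))*(-44) = (38*(5*(-143)))*(-44) = (38*(-715))*(-44) = -27170*(-44) = 1195480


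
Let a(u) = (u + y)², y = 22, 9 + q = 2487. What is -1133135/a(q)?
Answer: -226627/1250000 ≈ -0.18130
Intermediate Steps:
q = 2478 (q = -9 + 2487 = 2478)
a(u) = (22 + u)² (a(u) = (u + 22)² = (22 + u)²)
-1133135/a(q) = -1133135/(22 + 2478)² = -1133135/(2500²) = -1133135/6250000 = -1133135*1/6250000 = -226627/1250000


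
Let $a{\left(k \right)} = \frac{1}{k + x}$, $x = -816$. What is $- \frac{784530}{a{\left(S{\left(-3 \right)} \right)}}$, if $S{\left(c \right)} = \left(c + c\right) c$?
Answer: $626054940$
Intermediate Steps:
$S{\left(c \right)} = 2 c^{2}$ ($S{\left(c \right)} = 2 c c = 2 c^{2}$)
$a{\left(k \right)} = \frac{1}{-816 + k}$ ($a{\left(k \right)} = \frac{1}{k - 816} = \frac{1}{-816 + k}$)
$- \frac{784530}{a{\left(S{\left(-3 \right)} \right)}} = - \frac{784530}{\frac{1}{-816 + 2 \left(-3\right)^{2}}} = - \frac{784530}{\frac{1}{-816 + 2 \cdot 9}} = - \frac{784530}{\frac{1}{-816 + 18}} = - \frac{784530}{\frac{1}{-798}} = - \frac{784530}{- \frac{1}{798}} = \left(-784530\right) \left(-798\right) = 626054940$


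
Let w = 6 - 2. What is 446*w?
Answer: 1784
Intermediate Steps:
w = 4
446*w = 446*4 = 1784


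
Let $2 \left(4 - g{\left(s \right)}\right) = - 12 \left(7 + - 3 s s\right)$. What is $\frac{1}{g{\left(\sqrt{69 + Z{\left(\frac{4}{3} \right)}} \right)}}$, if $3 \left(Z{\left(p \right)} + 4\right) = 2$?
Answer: $- \frac{1}{1136} \approx -0.00088028$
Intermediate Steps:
$Z{\left(p \right)} = - \frac{10}{3}$ ($Z{\left(p \right)} = -4 + \frac{1}{3} \cdot 2 = -4 + \frac{2}{3} = - \frac{10}{3}$)
$g{\left(s \right)} = 46 - 18 s^{2}$ ($g{\left(s \right)} = 4 - \frac{\left(-12\right) \left(7 + - 3 s s\right)}{2} = 4 - \frac{\left(-12\right) \left(7 - 3 s^{2}\right)}{2} = 4 - \frac{-84 + 36 s^{2}}{2} = 4 - \left(-42 + 18 s^{2}\right) = 46 - 18 s^{2}$)
$\frac{1}{g{\left(\sqrt{69 + Z{\left(\frac{4}{3} \right)}} \right)}} = \frac{1}{46 - 18 \left(\sqrt{69 - \frac{10}{3}}\right)^{2}} = \frac{1}{46 - 18 \left(\sqrt{\frac{197}{3}}\right)^{2}} = \frac{1}{46 - 18 \left(\frac{\sqrt{591}}{3}\right)^{2}} = \frac{1}{46 - 1182} = \frac{1}{-1136} = - \frac{1}{1136}$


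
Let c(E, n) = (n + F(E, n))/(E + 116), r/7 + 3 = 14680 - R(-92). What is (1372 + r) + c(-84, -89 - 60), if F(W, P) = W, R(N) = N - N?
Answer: 3331319/32 ≈ 1.0410e+5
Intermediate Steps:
R(N) = 0
r = 102739 (r = -21 + 7*(14680 - 1*0) = -21 + 7*(14680 + 0) = -21 + 7*14680 = -21 + 102760 = 102739)
c(E, n) = (E + n)/(116 + E) (c(E, n) = (n + E)/(E + 116) = (E + n)/(116 + E))
(1372 + r) + c(-84, -89 - 60) = (1372 + 102739) + (-84 + (-89 - 60))/(116 - 84) = 104111 + (-84 - 149)/32 = 104111 + (1/32)*(-233) = 104111 - 233/32 = 3331319/32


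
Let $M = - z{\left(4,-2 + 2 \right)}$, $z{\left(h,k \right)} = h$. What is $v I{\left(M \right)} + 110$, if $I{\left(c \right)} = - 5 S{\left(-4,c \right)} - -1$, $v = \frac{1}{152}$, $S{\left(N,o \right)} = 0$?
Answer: $\frac{16721}{152} \approx 110.01$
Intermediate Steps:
$M = -4$ ($M = \left(-1\right) 4 = -4$)
$v = \frac{1}{152} \approx 0.0065789$
$I{\left(c \right)} = 1$ ($I{\left(c \right)} = \left(-5\right) 0 - -1 = 0 + 1 = 1$)
$v I{\left(M \right)} + 110 = \frac{1}{152} \cdot 1 + 110 = \frac{1}{152} + 110 = \frac{16721}{152}$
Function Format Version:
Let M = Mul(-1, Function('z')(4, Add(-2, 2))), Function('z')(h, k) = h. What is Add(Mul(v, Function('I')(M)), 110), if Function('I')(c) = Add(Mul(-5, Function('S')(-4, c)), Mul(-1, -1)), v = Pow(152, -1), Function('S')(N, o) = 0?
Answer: Rational(16721, 152) ≈ 110.01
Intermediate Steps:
M = -4 (M = Mul(-1, 4) = -4)
v = Rational(1, 152) ≈ 0.0065789
Function('I')(c) = 1 (Function('I')(c) = Add(Mul(-5, 0), Mul(-1, -1)) = Add(0, 1) = 1)
Add(Mul(v, Function('I')(M)), 110) = Add(Mul(Rational(1, 152), 1), 110) = Add(Rational(1, 152), 110) = Rational(16721, 152)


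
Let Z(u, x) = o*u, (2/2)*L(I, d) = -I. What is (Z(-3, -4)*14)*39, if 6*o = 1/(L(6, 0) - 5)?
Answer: 273/11 ≈ 24.818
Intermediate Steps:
L(I, d) = -I
o = -1/66 (o = 1/(6*(-1*6 - 5)) = 1/(6*(-6 - 5)) = (1/6)/(-11) = (1/6)*(-1/11) = -1/66 ≈ -0.015152)
Z(u, x) = -u/66
(Z(-3, -4)*14)*39 = (-1/66*(-3)*14)*39 = ((1/22)*14)*39 = (7/11)*39 = 273/11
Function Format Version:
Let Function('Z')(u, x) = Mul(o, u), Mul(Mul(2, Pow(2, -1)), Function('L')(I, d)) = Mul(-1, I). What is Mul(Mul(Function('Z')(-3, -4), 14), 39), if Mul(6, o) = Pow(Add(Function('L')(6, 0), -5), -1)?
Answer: Rational(273, 11) ≈ 24.818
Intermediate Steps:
Function('L')(I, d) = Mul(-1, I)
o = Rational(-1, 66) (o = Mul(Rational(1, 6), Pow(Add(Mul(-1, 6), -5), -1)) = Mul(Rational(1, 6), Pow(Add(-6, -5), -1)) = Mul(Rational(1, 6), Pow(-11, -1)) = Mul(Rational(1, 6), Rational(-1, 11)) = Rational(-1, 66) ≈ -0.015152)
Function('Z')(u, x) = Mul(Rational(-1, 66), u)
Mul(Mul(Function('Z')(-3, -4), 14), 39) = Mul(Mul(Mul(Rational(-1, 66), -3), 14), 39) = Mul(Mul(Rational(1, 22), 14), 39) = Mul(Rational(7, 11), 39) = Rational(273, 11)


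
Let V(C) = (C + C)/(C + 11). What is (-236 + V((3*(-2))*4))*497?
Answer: -1500940/13 ≈ -1.1546e+5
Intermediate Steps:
V(C) = 2*C/(11 + C) (V(C) = (2*C)/(11 + C) = 2*C/(11 + C))
(-236 + V((3*(-2))*4))*497 = (-236 + 2*((3*(-2))*4)/(11 + (3*(-2))*4))*497 = (-236 + 2*(-6*4)/(11 - 6*4))*497 = (-236 + 2*(-24)/(11 - 24))*497 = (-236 + 2*(-24)/(-13))*497 = (-236 + 2*(-24)*(-1/13))*497 = (-236 + 48/13)*497 = -3020/13*497 = -1500940/13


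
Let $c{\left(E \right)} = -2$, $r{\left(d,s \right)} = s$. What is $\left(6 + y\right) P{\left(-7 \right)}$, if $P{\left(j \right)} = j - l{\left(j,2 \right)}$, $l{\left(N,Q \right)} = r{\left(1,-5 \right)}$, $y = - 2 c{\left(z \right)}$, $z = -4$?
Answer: $-20$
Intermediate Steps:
$y = 4$ ($y = \left(-2\right) \left(-2\right) = 4$)
$l{\left(N,Q \right)} = -5$
$P{\left(j \right)} = 5 + j$ ($P{\left(j \right)} = j - -5 = j + 5 = 5 + j$)
$\left(6 + y\right) P{\left(-7 \right)} = \left(6 + 4\right) \left(5 - 7\right) = 10 \left(-2\right) = -20$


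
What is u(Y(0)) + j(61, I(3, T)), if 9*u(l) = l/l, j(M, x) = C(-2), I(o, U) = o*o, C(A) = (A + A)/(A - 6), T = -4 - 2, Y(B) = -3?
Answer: 11/18 ≈ 0.61111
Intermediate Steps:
T = -6
C(A) = 2*A/(-6 + A) (C(A) = (2*A)/(-6 + A) = 2*A/(-6 + A))
I(o, U) = o**2
j(M, x) = 1/2 (j(M, x) = 2*(-2)/(-6 - 2) = 2*(-2)/(-8) = 2*(-2)*(-1/8) = 1/2)
u(l) = 1/9 (u(l) = (l/l)/9 = (1/9)*1 = 1/9)
u(Y(0)) + j(61, I(3, T)) = 1/9 + 1/2 = 11/18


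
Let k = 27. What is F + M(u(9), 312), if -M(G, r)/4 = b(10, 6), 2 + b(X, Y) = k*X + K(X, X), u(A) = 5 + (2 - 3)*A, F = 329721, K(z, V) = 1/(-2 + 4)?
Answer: 328647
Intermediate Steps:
K(z, V) = 1/2
u(A) = 5 - A
b(X, Y) = -3/2 + 27*X (b(X, Y) = -2 + (27*X + 1/2) = -2 + (1/2 + 27*X) = -3/2 + 27*X)
M(G, r) = -1074 (M(G, r) = -4*(-3/2 + 27*10) = -4*(-3/2 + 270) = -4*537/2 = -1074)
F + M(u(9), 312) = 329721 - 1074 = 328647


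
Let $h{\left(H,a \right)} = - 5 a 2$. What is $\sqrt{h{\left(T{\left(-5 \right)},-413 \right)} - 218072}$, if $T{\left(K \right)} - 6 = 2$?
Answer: $i \sqrt{213942} \approx 462.54 i$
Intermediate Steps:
$T{\left(K \right)} = 8$ ($T{\left(K \right)} = 6 + 2 = 8$)
$h{\left(H,a \right)} = - 10 a$
$\sqrt{h{\left(T{\left(-5 \right)},-413 \right)} - 218072} = \sqrt{\left(-10\right) \left(-413\right) - 218072} = \sqrt{4130 - 218072} = \sqrt{-213942} = i \sqrt{213942}$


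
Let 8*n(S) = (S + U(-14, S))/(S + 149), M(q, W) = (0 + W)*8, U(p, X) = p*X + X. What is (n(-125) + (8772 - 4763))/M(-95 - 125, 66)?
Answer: 21423/2816 ≈ 7.6076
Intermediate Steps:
U(p, X) = X + X*p (U(p, X) = X*p + X = X + X*p)
M(q, W) = 8*W (M(q, W) = W*8 = 8*W)
n(S) = -3*S/(2*(149 + S)) (n(S) = ((S + S*(1 - 14))/(S + 149))/8 = ((S + S*(-13))/(149 + S))/8 = ((S - 13*S)/(149 + S))/8 = ((-12*S)/(149 + S))/8 = (-12*S/(149 + S))/8 = -3*S/(2*(149 + S)))
(n(-125) + (8772 - 4763))/M(-95 - 125, 66) = (-3*(-125)/(298 + 2*(-125)) + (8772 - 4763))/((8*66)) = (-3*(-125)/(298 - 250) + 4009)/528 = (-3*(-125)/48 + 4009)*(1/528) = (-3*(-125)*1/48 + 4009)*(1/528) = (125/16 + 4009)*(1/528) = (64269/16)*(1/528) = 21423/2816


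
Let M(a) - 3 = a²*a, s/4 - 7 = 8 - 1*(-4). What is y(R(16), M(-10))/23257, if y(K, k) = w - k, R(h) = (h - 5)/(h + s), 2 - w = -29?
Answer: 1028/23257 ≈ 0.044202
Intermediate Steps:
s = 76 (s = 28 + 4*(8 - 1*(-4)) = 28 + 4*(8 + 4) = 28 + 4*12 = 28 + 48 = 76)
M(a) = 3 + a³ (M(a) = 3 + a²*a = 3 + a³)
w = 31 (w = 2 - 1*(-29) = 2 + 29 = 31)
R(h) = (-5 + h)/(76 + h) (R(h) = (h - 5)/(h + 76) = (-5 + h)/(76 + h))
y(K, k) = 31 - k
y(R(16), M(-10))/23257 = (31 - (3 + (-10)³))/23257 = (31 - (3 - 1000))*(1/23257) = (31 - 1*(-997))*(1/23257) = (31 + 997)*(1/23257) = 1028*(1/23257) = 1028/23257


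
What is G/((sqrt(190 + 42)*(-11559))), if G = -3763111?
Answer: 3763111*sqrt(58)/1340844 ≈ 21.374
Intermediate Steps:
G/((sqrt(190 + 42)*(-11559))) = -3763111*(-1/(11559*sqrt(190 + 42))) = -3763111*(-sqrt(58)/1340844) = -(-3763111)*sqrt(58)/1340844 = 3763111*sqrt(58)/1340844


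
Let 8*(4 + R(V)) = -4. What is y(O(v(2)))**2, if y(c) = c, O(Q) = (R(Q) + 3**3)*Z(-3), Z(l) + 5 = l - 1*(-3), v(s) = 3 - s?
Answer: 50625/4 ≈ 12656.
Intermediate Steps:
Z(l) = -2 + l (Z(l) = -5 + (l - 1*(-3)) = -5 + (l + 3) = -5 + (3 + l) = -2 + l)
R(V) = -9/2 (R(V) = -4 + (1/8)*(-4) = -4 - 1/2 = -9/2)
O(Q) = -225/2 (O(Q) = (-9/2 + 3**3)*(-2 - 3) = (-9/2 + 27)*(-5) = (45/2)*(-5) = -225/2)
y(O(v(2)))**2 = (-225/2)**2 = 50625/4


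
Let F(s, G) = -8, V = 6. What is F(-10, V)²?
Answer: 64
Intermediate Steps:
F(-10, V)² = (-8)² = 64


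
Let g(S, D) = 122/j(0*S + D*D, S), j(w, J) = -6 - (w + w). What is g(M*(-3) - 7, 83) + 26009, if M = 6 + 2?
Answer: 179253967/6892 ≈ 26009.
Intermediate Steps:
M = 8
j(w, J) = -6 - 2*w
g(S, D) = 122/(-6 - 2*D**2) (g(S, D) = 122/(-6 - 2*(0*S + D*D)) = 122/(-6 - 2*(0 + D**2)) = 122/(-6 - 2*D**2))
g(M*(-3) - 7, 83) + 26009 = -61/(3 + 83**2) + 26009 = -61/(3 + 6889) + 26009 = -61/6892 + 26009 = 179253967/6892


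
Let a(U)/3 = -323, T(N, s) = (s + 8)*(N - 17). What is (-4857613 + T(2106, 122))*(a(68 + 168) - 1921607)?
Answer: 8817016206768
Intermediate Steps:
T(N, s) = (-17 + N)*(8 + s) (T(N, s) = (8 + s)*(-17 + N) = (-17 + N)*(8 + s))
a(U) = -969 (a(U) = 3*(-323) = -969)
(-4857613 + T(2106, 122))*(a(68 + 168) - 1921607) = (-4857613 + (-136 - 17*122 + 8*2106 + 2106*122))*(-969 - 1921607) = (-4857613 + (-136 - 2074 + 16848 + 256932))*(-1922576) = (-4857613 + 271570)*(-1922576) = -4586043*(-1922576) = 8817016206768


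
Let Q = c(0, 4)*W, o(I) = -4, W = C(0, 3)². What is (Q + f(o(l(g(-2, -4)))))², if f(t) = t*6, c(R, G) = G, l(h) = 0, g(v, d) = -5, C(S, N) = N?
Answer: 144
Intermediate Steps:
W = 9 (W = 3² = 9)
f(t) = 6*t
Q = 36 (Q = 4*9 = 36)
(Q + f(o(l(g(-2, -4)))))² = (36 + 6*(-4))² = (36 - 24)² = 12² = 144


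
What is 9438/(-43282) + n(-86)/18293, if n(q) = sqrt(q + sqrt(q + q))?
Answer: -4719/21641 + sqrt(-86 + 2*I*sqrt(43))/18293 ≈ -0.21802 + 0.00050841*I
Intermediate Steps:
n(q) = sqrt(q + sqrt(2)*sqrt(q)) (n(q) = sqrt(q + sqrt(2*q)) = sqrt(q + sqrt(2)*sqrt(q)))
9438/(-43282) + n(-86)/18293 = 9438/(-43282) + sqrt(-86 + sqrt(2)*sqrt(-86))/18293 = 9438*(-1/43282) + sqrt(-86 + sqrt(2)*(I*sqrt(86)))*(1/18293) = -4719/21641 + sqrt(-86 + 2*I*sqrt(43))*(1/18293) = -4719/21641 + sqrt(-86 + 2*I*sqrt(43))/18293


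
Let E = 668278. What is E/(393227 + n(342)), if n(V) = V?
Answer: 668278/393569 ≈ 1.6980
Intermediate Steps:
E/(393227 + n(342)) = 668278/(393227 + 342) = 668278/393569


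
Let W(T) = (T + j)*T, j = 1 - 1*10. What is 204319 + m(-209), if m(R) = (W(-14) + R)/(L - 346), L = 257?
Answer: 18184278/89 ≈ 2.0432e+5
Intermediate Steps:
j = -9 (j = 1 - 10 = -9)
W(T) = T*(-9 + T) (W(T) = (T - 9)*T = (-9 + T)*T = T*(-9 + T))
m(R) = -322/89 - R/89 (m(R) = (-14*(-9 - 14) + R)/(257 - 346) = (-14*(-23) + R)/(-89) = (322 + R)*(-1/89) = -322/89 - R/89)
204319 + m(-209) = 204319 + (-322/89 - 1/89*(-209)) = 204319 + (-322/89 + 209/89) = 204319 - 113/89 = 18184278/89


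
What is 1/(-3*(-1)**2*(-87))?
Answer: 1/261 ≈ 0.0038314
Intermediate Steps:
1/(-3*(-1)**2*(-87)) = 1/(-3*1*(-87)) = 1/(-3*(-87)) = 1/261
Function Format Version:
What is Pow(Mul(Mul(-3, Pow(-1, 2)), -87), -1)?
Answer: Rational(1, 261) ≈ 0.0038314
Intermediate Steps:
Pow(Mul(Mul(-3, Pow(-1, 2)), -87), -1) = Pow(Mul(Mul(-3, 1), -87), -1) = Pow(Mul(-3, -87), -1) = Pow(261, -1) = Rational(1, 261)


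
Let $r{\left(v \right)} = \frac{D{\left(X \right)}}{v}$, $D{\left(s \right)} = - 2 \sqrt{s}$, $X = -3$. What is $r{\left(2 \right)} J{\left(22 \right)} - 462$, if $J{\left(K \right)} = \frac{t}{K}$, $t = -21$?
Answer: $-462 + \frac{21 i \sqrt{3}}{22} \approx -462.0 + 1.6533 i$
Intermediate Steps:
$J{\left(K \right)} = - \frac{21}{K}$
$r{\left(v \right)} = - \frac{2 i \sqrt{3}}{v}$ ($r{\left(v \right)} = \frac{\left(-2\right) \sqrt{-3}}{v} = \frac{\left(-2\right) i \sqrt{3}}{v} = - \frac{2 i \sqrt{3}}{v}$)
$r{\left(2 \right)} J{\left(22 \right)} - 462 = - \frac{2 i \sqrt{3}}{2} \left(- \frac{21}{22}\right) - 462 = \left(-2\right) i \sqrt{3} \cdot \frac{1}{2} \left(\left(-21\right) \frac{1}{22}\right) - 462 = - i \sqrt{3} \left(- \frac{21}{22}\right) - 462 = \frac{21 i \sqrt{3}}{22} - 462 = -462 + \frac{21 i \sqrt{3}}{22}$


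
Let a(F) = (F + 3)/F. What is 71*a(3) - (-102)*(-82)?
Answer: -8222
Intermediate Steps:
a(F) = (3 + F)/F
71*a(3) - (-102)*(-82) = 71*((3 + 3)/3) - (-102)*(-82) = 71*((1/3)*6) - 51*164 = 71*2 - 8364 = 142 - 8364 = -8222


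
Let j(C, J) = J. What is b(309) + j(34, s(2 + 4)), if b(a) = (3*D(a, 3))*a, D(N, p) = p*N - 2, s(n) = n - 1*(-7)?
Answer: 857488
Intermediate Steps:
s(n) = 7 + n (s(n) = n + 7 = 7 + n)
D(N, p) = -2 + N*p (D(N, p) = N*p - 2 = -2 + N*p)
b(a) = a*(-6 + 9*a) (b(a) = (3*(-2 + a*3))*a = (3*(-2 + 3*a))*a = (-6 + 9*a)*a = a*(-6 + 9*a))
b(309) + j(34, s(2 + 4)) = 3*309*(-2 + 3*309) + (7 + (2 + 4)) = 3*309*(-2 + 927) + (7 + 6) = 3*309*925 + 13 = 857475 + 13 = 857488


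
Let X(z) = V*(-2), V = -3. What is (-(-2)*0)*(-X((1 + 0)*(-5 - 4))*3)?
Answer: 0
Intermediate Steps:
X(z) = 6 (X(z) = -3*(-2) = 6)
(-(-2)*0)*(-X((1 + 0)*(-5 - 4))*3) = (-(-2)*0)*(-1*6*3) = (-2*0)*(-6*3) = 0*(-18) = 0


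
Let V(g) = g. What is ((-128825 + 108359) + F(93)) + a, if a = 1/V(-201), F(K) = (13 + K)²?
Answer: -1855231/201 ≈ -9230.0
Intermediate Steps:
a = -1/201 (a = 1/(-201) = -1/201 ≈ -0.0049751)
((-128825 + 108359) + F(93)) + a = ((-128825 + 108359) + (13 + 93)²) - 1/201 = (-20466 + 106²) - 1/201 = (-20466 + 11236) - 1/201 = -9230 - 1/201 = -1855231/201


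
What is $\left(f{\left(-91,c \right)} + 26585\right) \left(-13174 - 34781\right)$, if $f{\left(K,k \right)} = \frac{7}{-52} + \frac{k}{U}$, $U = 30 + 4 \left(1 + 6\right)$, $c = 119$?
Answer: $- \frac{1922663219805}{1508} \approx -1.275 \cdot 10^{9}$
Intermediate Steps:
$U = 58$ ($U = 30 + 4 \cdot 7 = 30 + 28 = 58$)
$f{\left(K,k \right)} = - \frac{7}{52} + \frac{k}{58}$ ($f{\left(K,k \right)} = \frac{7}{-52} + \frac{k}{58} = 7 \left(- \frac{1}{52}\right) + k \frac{1}{58} = - \frac{7}{52} + \frac{k}{58}$)
$\left(f{\left(-91,c \right)} + 26585\right) \left(-13174 - 34781\right) = \left(\left(- \frac{7}{52} + \frac{1}{58} \cdot 119\right) + 26585\right) \left(-13174 - 34781\right) = \left(\left(- \frac{7}{52} + \frac{119}{58}\right) + 26585\right) \left(-47955\right) = \left(\frac{2891}{1508} + 26585\right) \left(-47955\right) = \frac{40093071}{1508} \left(-47955\right) = - \frac{1922663219805}{1508}$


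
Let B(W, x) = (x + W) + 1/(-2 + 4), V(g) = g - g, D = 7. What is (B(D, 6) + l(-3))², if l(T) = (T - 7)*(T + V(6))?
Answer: 7569/4 ≈ 1892.3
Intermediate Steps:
V(g) = 0
B(W, x) = ½ + W + x (B(W, x) = (W + x) + 1/2 = (W + x) + ½ = ½ + W + x)
l(T) = T*(-7 + T) (l(T) = (T - 7)*(T + 0) = (-7 + T)*T = T*(-7 + T))
(B(D, 6) + l(-3))² = ((½ + 7 + 6) - 3*(-7 - 3))² = (27/2 - 3*(-10))² = (27/2 + 30)² = (87/2)² = 7569/4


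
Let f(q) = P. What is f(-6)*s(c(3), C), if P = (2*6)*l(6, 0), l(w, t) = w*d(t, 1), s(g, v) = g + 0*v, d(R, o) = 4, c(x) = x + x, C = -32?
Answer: 1728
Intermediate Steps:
c(x) = 2*x
s(g, v) = g (s(g, v) = g + 0 = g)
l(w, t) = 4*w (l(w, t) = w*4 = 4*w)
P = 288 (P = (2*6)*(4*6) = 12*24 = 288)
f(q) = 288
f(-6)*s(c(3), C) = 288*(2*3) = 288*6 = 1728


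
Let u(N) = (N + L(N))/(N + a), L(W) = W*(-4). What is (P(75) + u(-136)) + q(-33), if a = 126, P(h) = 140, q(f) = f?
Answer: 331/5 ≈ 66.200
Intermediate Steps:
L(W) = -4*W
u(N) = -3*N/(126 + N) (u(N) = (N - 4*N)/(N + 126) = (-3*N)/(126 + N) = -3*N/(126 + N))
(P(75) + u(-136)) + q(-33) = (140 - 3*(-136)/(126 - 136)) - 33 = (140 - 3*(-136)/(-10)) - 33 = (140 - 3*(-136)*(-1/10)) - 33 = (140 - 204/5) - 33 = 496/5 - 33 = 331/5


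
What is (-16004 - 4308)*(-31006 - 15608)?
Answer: 946823568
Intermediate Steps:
(-16004 - 4308)*(-31006 - 15608) = -20312*(-46614) = 946823568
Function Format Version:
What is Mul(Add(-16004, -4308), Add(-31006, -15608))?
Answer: 946823568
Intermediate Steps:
Mul(Add(-16004, -4308), Add(-31006, -15608)) = Mul(-20312, -46614) = 946823568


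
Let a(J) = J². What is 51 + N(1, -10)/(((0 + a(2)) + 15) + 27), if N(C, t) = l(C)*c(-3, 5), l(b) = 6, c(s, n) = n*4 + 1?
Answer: 1236/23 ≈ 53.739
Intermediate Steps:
c(s, n) = 1 + 4*n (c(s, n) = 4*n + 1 = 1 + 4*n)
N(C, t) = 126 (N(C, t) = 6*(1 + 4*5) = 6*(1 + 20) = 6*21 = 126)
51 + N(1, -10)/(((0 + a(2)) + 15) + 27) = 51 + 126/(((0 + 2²) + 15) + 27) = 51 + 126/(((0 + 4) + 15) + 27) = 51 + 126/((4 + 15) + 27) = 51 + 126/(19 + 27) = 51 + 126/46 = 51 + (1/46)*126 = 51 + 63/23 = 1236/23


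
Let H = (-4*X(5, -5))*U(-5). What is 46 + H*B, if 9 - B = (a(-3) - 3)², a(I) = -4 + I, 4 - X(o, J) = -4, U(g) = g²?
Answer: 72846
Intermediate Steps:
X(o, J) = 8 (X(o, J) = 4 - 1*(-4) = 4 + 4 = 8)
B = -91 (B = 9 - ((-4 - 3) - 3)² = 9 - (-7 - 3)² = 9 - 1*(-10)² = 9 - 1*100 = 9 - 100 = -91)
H = -800 (H = -4*8*(-5)² = -32*25 = -800)
46 + H*B = 46 - 800*(-91) = 46 + 72800 = 72846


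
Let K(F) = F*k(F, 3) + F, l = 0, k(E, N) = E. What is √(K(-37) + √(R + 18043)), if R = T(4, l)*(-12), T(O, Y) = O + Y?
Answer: √(1332 + √17995) ≈ 38.290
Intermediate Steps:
K(F) = F + F² (K(F) = F*F + F = F² + F = F + F²)
R = -48 (R = (4 + 0)*(-12) = 4*(-12) = -48)
√(K(-37) + √(R + 18043)) = √(-37*(1 - 37) + √(-48 + 18043)) = √(-37*(-36) + √17995) = √(1332 + √17995)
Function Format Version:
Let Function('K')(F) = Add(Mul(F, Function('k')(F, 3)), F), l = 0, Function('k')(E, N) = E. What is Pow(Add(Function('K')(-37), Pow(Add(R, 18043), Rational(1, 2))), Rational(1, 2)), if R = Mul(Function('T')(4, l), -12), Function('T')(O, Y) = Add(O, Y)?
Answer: Pow(Add(1332, Pow(17995, Rational(1, 2))), Rational(1, 2)) ≈ 38.290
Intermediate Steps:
Function('K')(F) = Add(F, Pow(F, 2)) (Function('K')(F) = Add(Mul(F, F), F) = Add(Pow(F, 2), F) = Add(F, Pow(F, 2)))
R = -48 (R = Mul(Add(4, 0), -12) = Mul(4, -12) = -48)
Pow(Add(Function('K')(-37), Pow(Add(R, 18043), Rational(1, 2))), Rational(1, 2)) = Pow(Add(Mul(-37, Add(1, -37)), Pow(Add(-48, 18043), Rational(1, 2))), Rational(1, 2)) = Pow(Add(Mul(-37, -36), Pow(17995, Rational(1, 2))), Rational(1, 2)) = Pow(Add(1332, Pow(17995, Rational(1, 2))), Rational(1, 2))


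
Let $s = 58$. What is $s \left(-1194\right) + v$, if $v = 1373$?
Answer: $-67879$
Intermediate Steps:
$s \left(-1194\right) + v = 58 \left(-1194\right) + 1373 = -69252 + 1373 = -67879$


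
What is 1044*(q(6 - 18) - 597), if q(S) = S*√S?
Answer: -623268 - 25056*I*√3 ≈ -6.2327e+5 - 43398.0*I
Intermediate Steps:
q(S) = S^(3/2)
1044*(q(6 - 18) - 597) = 1044*((6 - 18)^(3/2) - 597) = 1044*((-12)^(3/2) - 597) = 1044*(-24*I*√3 - 597) = 1044*(-597 - 24*I*√3) = -623268 - 25056*I*√3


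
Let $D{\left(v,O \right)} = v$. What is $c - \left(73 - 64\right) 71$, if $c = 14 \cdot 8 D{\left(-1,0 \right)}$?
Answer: $-751$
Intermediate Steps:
$c = -112$ ($c = 14 \cdot 8 \left(-1\right) = 112 \left(-1\right) = -112$)
$c - \left(73 - 64\right) 71 = -112 - \left(73 - 64\right) 71 = -112 - 9 \cdot 71 = -112 - 639 = -751$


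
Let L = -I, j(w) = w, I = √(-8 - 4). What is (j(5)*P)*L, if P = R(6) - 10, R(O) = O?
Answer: 40*I*√3 ≈ 69.282*I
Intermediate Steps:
I = 2*I*√3 (I = √(-12) = 2*I*√3 ≈ 3.4641*I)
L = -2*I*√3 ≈ -3.4641*I
P = -4 (P = 6 - 10 = -4)
(j(5)*P)*L = (5*(-4))*(-2*I*√3) = -(-40)*I*√3 = 40*I*√3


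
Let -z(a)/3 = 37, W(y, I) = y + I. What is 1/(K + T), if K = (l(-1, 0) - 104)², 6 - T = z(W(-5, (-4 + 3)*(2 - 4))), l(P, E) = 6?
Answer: 1/9721 ≈ 0.00010287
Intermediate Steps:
W(y, I) = I + y
z(a) = -111 (z(a) = -3*37 = -111)
T = 117 (T = 6 - 1*(-111) = 6 + 111 = 117)
K = 9604 (K = (6 - 104)² = (-98)² = 9604)
1/(K + T) = 1/(9604 + 117) = 1/9721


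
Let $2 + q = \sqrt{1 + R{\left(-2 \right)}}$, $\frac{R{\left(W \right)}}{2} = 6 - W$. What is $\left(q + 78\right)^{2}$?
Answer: $\left(76 + \sqrt{17}\right)^{2} \approx 6419.7$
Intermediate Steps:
$R{\left(W \right)} = 12 - 2 W$ ($R{\left(W \right)} = 2 \left(6 - W\right) = 12 - 2 W$)
$q = -2 + \sqrt{17}$ ($q = -2 + \sqrt{1 + \left(12 - -4\right)} = -2 + \sqrt{1 + \left(12 + 4\right)} = -2 + \sqrt{1 + 16} = -2 + \sqrt{17} \approx 2.1231$)
$\left(q + 78\right)^{2} = \left(\left(-2 + \sqrt{17}\right) + 78\right)^{2} = \left(76 + \sqrt{17}\right)^{2}$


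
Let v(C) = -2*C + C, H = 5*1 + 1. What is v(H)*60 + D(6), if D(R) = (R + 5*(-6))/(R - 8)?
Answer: -348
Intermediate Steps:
D(R) = (-30 + R)/(-8 + R) (D(R) = (R - 30)/(-8 + R) = (-30 + R)/(-8 + R))
H = 6 (H = 5 + 1 = 6)
v(C) = -C
v(H)*60 + D(6) = -1*6*60 + (-30 + 6)/(-8 + 6) = -6*60 - 24/(-2) = -360 - ½*(-24) = -360 + 12 = -348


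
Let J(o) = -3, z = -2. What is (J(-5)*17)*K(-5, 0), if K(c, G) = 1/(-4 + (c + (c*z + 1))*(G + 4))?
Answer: -51/20 ≈ -2.5500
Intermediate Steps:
K(c, G) = 1/(-4 + (1 - c)*(4 + G)) (K(c, G) = 1/(-4 + (c + (c*(-2) + 1))*(G + 4)) = 1/(-4 + (c + (-2*c + 1))*(4 + G)) = 1/(-4 + (c + (1 - 2*c))*(4 + G)) = 1/(-4 + (1 - c)*(4 + G)))
(J(-5)*17)*K(-5, 0) = (-3*17)/(0 - 4*(-5) - 1*0*(-5)) = -51/(0 + 20 + 0) = -51/20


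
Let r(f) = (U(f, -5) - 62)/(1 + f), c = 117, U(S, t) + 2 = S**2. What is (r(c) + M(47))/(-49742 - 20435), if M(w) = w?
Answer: -19171/8280886 ≈ -0.0023151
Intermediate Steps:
U(S, t) = -2 + S**2
r(f) = (-64 + f**2)/(1 + f) (r(f) = ((-2 + f**2) - 62)/(1 + f) = (-64 + f**2)/(1 + f))
(r(c) + M(47))/(-49742 - 20435) = ((-64 + 117**2)/(1 + 117) + 47)/(-49742 - 20435) = ((-64 + 13689)/118 + 47)/(-70177) = ((1/118)*13625 + 47)*(-1/70177) = (13625/118 + 47)*(-1/70177) = (19171/118)*(-1/70177) = -19171/8280886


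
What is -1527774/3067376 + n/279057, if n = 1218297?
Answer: 551773158259/142662124072 ≈ 3.8677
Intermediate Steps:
-1527774/3067376 + n/279057 = -1527774/3067376 + 1218297/279057 = -1527774*1/3067376 + 1218297*(1/279057) = -763887/1533688 + 406099/93019 = 551773158259/142662124072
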